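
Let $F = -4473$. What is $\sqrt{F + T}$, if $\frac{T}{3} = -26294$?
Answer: $i \sqrt{83355} \approx 288.71 i$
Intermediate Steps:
$T = -78882$ ($T = 3 \left(-26294\right) = -78882$)
$\sqrt{F + T} = \sqrt{-4473 - 78882} = \sqrt{-83355} = i \sqrt{83355}$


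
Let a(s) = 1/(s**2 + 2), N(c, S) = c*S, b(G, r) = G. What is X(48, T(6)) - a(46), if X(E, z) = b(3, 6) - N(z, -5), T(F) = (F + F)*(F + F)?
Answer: 1531313/2118 ≈ 723.00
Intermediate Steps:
N(c, S) = S*c
T(F) = 4*F**2 (T(F) = (2*F)*(2*F) = 4*F**2)
a(s) = 1/(2 + s**2)
X(E, z) = 3 + 5*z (X(E, z) = 3 - (-5)*z = 3 + 5*z)
X(48, T(6)) - a(46) = (3 + 5*(4*6**2)) - 1/(2 + 46**2) = (3 + 5*(4*36)) - 1/(2 + 2116) = (3 + 5*144) - 1/2118 = (3 + 720) - 1*1/2118 = 723 - 1/2118 = 1531313/2118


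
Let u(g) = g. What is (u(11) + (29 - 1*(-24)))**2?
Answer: 4096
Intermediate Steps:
(u(11) + (29 - 1*(-24)))**2 = (11 + (29 - 1*(-24)))**2 = (11 + (29 + 24))**2 = (11 + 53)**2 = 64**2 = 4096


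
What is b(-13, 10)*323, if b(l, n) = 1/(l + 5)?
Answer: -323/8 ≈ -40.375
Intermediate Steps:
b(l, n) = 1/(5 + l)
b(-13, 10)*323 = 323/(5 - 13) = 323/(-8) = -1/8*323 = -323/8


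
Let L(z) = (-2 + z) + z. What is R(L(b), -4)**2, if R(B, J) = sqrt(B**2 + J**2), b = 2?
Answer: 20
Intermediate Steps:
L(z) = -2 + 2*z
R(L(b), -4)**2 = (sqrt((-2 + 2*2)**2 + (-4)**2))**2 = (sqrt((-2 + 4)**2 + 16))**2 = (sqrt(2**2 + 16))**2 = (sqrt(4 + 16))**2 = (sqrt(20))**2 = (2*sqrt(5))**2 = 20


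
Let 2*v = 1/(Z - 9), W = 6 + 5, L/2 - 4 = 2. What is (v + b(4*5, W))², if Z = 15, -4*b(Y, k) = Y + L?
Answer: 9025/144 ≈ 62.674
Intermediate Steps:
L = 12 (L = 8 + 2*2 = 8 + 4 = 12)
W = 11
b(Y, k) = -3 - Y/4 (b(Y, k) = -(Y + 12)/4 = -(12 + Y)/4 = -3 - Y/4)
v = 1/12 (v = 1/(2*(15 - 9)) = (½)/6 = (½)*(⅙) = 1/12 ≈ 0.083333)
(v + b(4*5, W))² = (1/12 + (-3 - 5))² = (1/12 - 8)² = (-95/12)² = 9025/144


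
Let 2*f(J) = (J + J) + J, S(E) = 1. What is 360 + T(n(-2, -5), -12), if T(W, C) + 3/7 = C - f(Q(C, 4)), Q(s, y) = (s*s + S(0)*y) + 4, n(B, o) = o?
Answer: 837/7 ≈ 119.57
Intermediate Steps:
Q(s, y) = 4 + y + s² (Q(s, y) = (s*s + 1*y) + 4 = (s² + y) + 4 = (y + s²) + 4 = 4 + y + s²)
f(J) = 3*J/2 (f(J) = ((J + J) + J)/2 = (2*J + J)/2 = (3*J)/2 = 3*J/2)
T(W, C) = -87/7 + C - 3*C²/2 (T(W, C) = -3/7 + (C - 3*(4 + 4 + C²)/2) = -3/7 + (C - 3*(8 + C²)/2) = -3/7 + (C - (12 + 3*C²/2)) = -3/7 + (C + (-12 - 3*C²/2)) = -3/7 + (-12 + C - 3*C²/2) = -87/7 + C - 3*C²/2)
360 + T(n(-2, -5), -12) = 360 + (-87/7 - 12 - 3/2*(-12)²) = 360 + (-87/7 - 12 - 3/2*144) = 360 + (-87/7 - 12 - 216) = 360 - 1683/7 = 837/7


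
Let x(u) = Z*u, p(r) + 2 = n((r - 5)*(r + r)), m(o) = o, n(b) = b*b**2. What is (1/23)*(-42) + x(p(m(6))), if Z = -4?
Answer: -158834/23 ≈ -6905.8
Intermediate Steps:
n(b) = b**3
p(r) = -2 + 8*r**3*(-5 + r)**3 (p(r) = -2 + ((r - 5)*(r + r))**3 = -2 + ((-5 + r)*(2*r))**3 = -2 + (2*r*(-5 + r))**3 = -2 + 8*r**3*(-5 + r)**3)
x(u) = -4*u
(1/23)*(-42) + x(p(m(6))) = (1/23)*(-42) - 4*(-2 + 8*6**3*(-5 + 6)**3) = (1*(1/23))*(-42) - 4*(-2 + 8*216*1**3) = (1/23)*(-42) - 4*(-2 + 8*216*1) = -42/23 - 4*(-2 + 1728) = -42/23 - 4*1726 = -42/23 - 6904 = -158834/23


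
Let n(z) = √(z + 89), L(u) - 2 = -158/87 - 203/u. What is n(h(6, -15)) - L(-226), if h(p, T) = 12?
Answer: -21277/19662 + √101 ≈ 8.9677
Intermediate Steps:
L(u) = 16/87 - 203/u (L(u) = 2 + (-158/87 - 203/u) = 16/87 - 203/u)
n(z) = √(89 + z)
n(h(6, -15)) - L(-226) = √(89 + 12) - (16/87 - 203/(-226)) = √101 - (16/87 - 203*(-1/226)) = √101 - (16/87 + 203/226) = √101 - 1*21277/19662 = √101 - 21277/19662 = -21277/19662 + √101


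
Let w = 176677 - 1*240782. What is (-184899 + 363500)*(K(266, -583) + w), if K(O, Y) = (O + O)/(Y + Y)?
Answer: -6674941080081/583 ≈ -1.1449e+10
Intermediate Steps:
w = -64105 (w = 176677 - 240782 = -64105)
K(O, Y) = O/Y (K(O, Y) = (2*O)/((2*Y)) = (2*O)*(1/(2*Y)) = O/Y)
(-184899 + 363500)*(K(266, -583) + w) = (-184899 + 363500)*(266/(-583) - 64105) = 178601*(266*(-1/583) - 64105) = 178601*(-266/583 - 64105) = 178601*(-37373481/583) = -6674941080081/583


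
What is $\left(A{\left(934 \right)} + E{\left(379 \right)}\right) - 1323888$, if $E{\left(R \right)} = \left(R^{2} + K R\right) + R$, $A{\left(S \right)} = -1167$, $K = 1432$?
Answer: $-638307$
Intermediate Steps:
$E{\left(R \right)} = R^{2} + 1433 R$ ($E{\left(R \right)} = \left(R^{2} + 1432 R\right) + R = R^{2} + 1433 R$)
$\left(A{\left(934 \right)} + E{\left(379 \right)}\right) - 1323888 = \left(-1167 + 379 \left(1433 + 379\right)\right) - 1323888 = \left(-1167 + 379 \cdot 1812\right) - 1323888 = \left(-1167 + 686748\right) - 1323888 = 685581 - 1323888 = -638307$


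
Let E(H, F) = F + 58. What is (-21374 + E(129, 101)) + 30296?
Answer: 9081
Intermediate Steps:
E(H, F) = 58 + F
(-21374 + E(129, 101)) + 30296 = (-21374 + (58 + 101)) + 30296 = (-21374 + 159) + 30296 = -21215 + 30296 = 9081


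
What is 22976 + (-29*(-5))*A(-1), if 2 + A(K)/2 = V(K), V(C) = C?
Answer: 22106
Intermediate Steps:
A(K) = -4 + 2*K
22976 + (-29*(-5))*A(-1) = 22976 + (-29*(-5))*(-4 + 2*(-1)) = 22976 + 145*(-4 - 2) = 22976 + 145*(-6) = 22976 - 870 = 22106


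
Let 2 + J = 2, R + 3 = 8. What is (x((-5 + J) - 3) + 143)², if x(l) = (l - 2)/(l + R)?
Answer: 192721/9 ≈ 21413.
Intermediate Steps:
R = 5 (R = -3 + 8 = 5)
J = 0 (J = -2 + 2 = 0)
x(l) = (-2 + l)/(5 + l) (x(l) = (l - 2)/(l + 5) = (-2 + l)/(5 + l))
(x((-5 + J) - 3) + 143)² = ((-2 + ((-5 + 0) - 3))/(5 + ((-5 + 0) - 3)) + 143)² = ((-2 + (-5 - 3))/(5 + (-5 - 3)) + 143)² = ((-2 - 8)/(5 - 8) + 143)² = (-10/(-3) + 143)² = (-⅓*(-10) + 143)² = (10/3 + 143)² = (439/3)² = 192721/9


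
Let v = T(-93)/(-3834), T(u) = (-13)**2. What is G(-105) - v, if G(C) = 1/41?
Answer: 10763/157194 ≈ 0.068470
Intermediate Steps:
T(u) = 169
v = -169/3834 (v = 169/(-3834) = 169*(-1/3834) = -169/3834 ≈ -0.044079)
G(C) = 1/41
G(-105) - v = 1/41 - 1*(-169/3834) = 1/41 + 169/3834 = 10763/157194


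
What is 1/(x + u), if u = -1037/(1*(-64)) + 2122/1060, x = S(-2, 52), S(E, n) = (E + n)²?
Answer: 16960/42708757 ≈ 0.00039711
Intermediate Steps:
x = 2500 (x = (-2 + 52)² = 50² = 2500)
u = 308757/16960 (u = -1037/(-64) + 2122*(1/1060) = -1037*(-1/64) + 1061/530 = 1037/64 + 1061/530 = 308757/16960 ≈ 18.205)
1/(x + u) = 1/(2500 + 308757/16960) = 1/(42708757/16960) = 16960/42708757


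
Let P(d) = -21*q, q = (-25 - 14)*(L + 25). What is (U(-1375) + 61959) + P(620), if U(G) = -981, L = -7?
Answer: 75720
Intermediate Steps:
q = -702 (q = (-25 - 14)*(-7 + 25) = -39*18 = -702)
P(d) = 14742 (P(d) = -21*(-702) = 14742)
(U(-1375) + 61959) + P(620) = (-981 + 61959) + 14742 = 60978 + 14742 = 75720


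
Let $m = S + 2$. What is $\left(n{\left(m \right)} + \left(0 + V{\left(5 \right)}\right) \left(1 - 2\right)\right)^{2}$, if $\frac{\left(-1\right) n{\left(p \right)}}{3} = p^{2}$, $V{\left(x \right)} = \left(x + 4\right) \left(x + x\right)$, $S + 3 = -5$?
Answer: $39204$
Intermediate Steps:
$S = -8$ ($S = -3 - 5 = -8$)
$m = -6$ ($m = -8 + 2 = -6$)
$V{\left(x \right)} = 2 x \left(4 + x\right)$ ($V{\left(x \right)} = \left(4 + x\right) 2 x = 2 x \left(4 + x\right)$)
$n{\left(p \right)} = - 3 p^{2}$
$\left(n{\left(m \right)} + \left(0 + V{\left(5 \right)}\right) \left(1 - 2\right)\right)^{2} = \left(- 3 \left(-6\right)^{2} + \left(0 + 2 \cdot 5 \left(4 + 5\right)\right) \left(1 - 2\right)\right)^{2} = \left(\left(-3\right) 36 + \left(0 + 2 \cdot 5 \cdot 9\right) \left(-1\right)\right)^{2} = \left(-108 + \left(0 + 90\right) \left(-1\right)\right)^{2} = \left(-108 + 90 \left(-1\right)\right)^{2} = \left(-108 - 90\right)^{2} = \left(-198\right)^{2} = 39204$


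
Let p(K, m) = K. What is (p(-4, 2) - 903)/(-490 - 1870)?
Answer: 907/2360 ≈ 0.38432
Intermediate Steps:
(p(-4, 2) - 903)/(-490 - 1870) = (-4 - 903)/(-490 - 1870) = -907/(-2360) = -907*(-1/2360) = 907/2360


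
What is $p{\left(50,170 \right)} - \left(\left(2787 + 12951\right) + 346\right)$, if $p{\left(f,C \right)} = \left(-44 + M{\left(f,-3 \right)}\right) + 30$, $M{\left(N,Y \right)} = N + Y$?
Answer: $-16051$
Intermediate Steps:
$p{\left(f,C \right)} = -17 + f$ ($p{\left(f,C \right)} = \left(-44 + \left(f - 3\right)\right) + 30 = \left(-44 + \left(-3 + f\right)\right) + 30 = \left(-47 + f\right) + 30 = -17 + f$)
$p{\left(50,170 \right)} - \left(\left(2787 + 12951\right) + 346\right) = \left(-17 + 50\right) - \left(\left(2787 + 12951\right) + 346\right) = 33 - \left(15738 + 346\right) = 33 - 16084 = -16051$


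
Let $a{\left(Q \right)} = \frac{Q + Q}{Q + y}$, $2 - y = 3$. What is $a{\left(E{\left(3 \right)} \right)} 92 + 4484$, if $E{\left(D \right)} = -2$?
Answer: $\frac{13820}{3} \approx 4606.7$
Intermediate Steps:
$y = -1$ ($y = 2 - 3 = -1$)
$a{\left(Q \right)} = \frac{2 Q}{-1 + Q}$ ($a{\left(Q \right)} = \frac{Q + Q}{Q - 1} = \frac{2 Q}{-1 + Q}$)
$a{\left(E{\left(3 \right)} \right)} 92 + 4484 = 2 \left(-2\right) \frac{1}{-1 - 2} \cdot 92 + 4484 = 2 \left(-2\right) \frac{1}{-3} \cdot 92 + 4484 = 2 \left(-2\right) \left(- \frac{1}{3}\right) 92 + 4484 = \frac{4}{3} \cdot 92 + 4484 = \frac{368}{3} + 4484 = \frac{13820}{3}$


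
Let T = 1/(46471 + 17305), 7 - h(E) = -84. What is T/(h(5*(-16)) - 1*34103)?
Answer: -1/2169149312 ≈ -4.6101e-10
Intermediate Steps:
h(E) = 91 (h(E) = 7 - 1*(-84) = 7 + 84 = 91)
T = 1/63776 ≈ 1.5680e-5
T/(h(5*(-16)) - 1*34103) = 1/(63776*(91 - 1*34103)) = 1/(63776*(91 - 34103)) = (1/63776)/(-34012) = (1/63776)*(-1/34012) = -1/2169149312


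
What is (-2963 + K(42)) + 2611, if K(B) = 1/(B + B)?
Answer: -29567/84 ≈ -351.99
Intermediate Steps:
K(B) = 1/(2*B)
(-2963 + K(42)) + 2611 = (-2963 + (½)/42) + 2611 = (-2963 + (½)*(1/42)) + 2611 = (-2963 + 1/84) + 2611 = -248891/84 + 2611 = -29567/84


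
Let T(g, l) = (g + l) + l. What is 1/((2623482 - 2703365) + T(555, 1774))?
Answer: -1/75780 ≈ -1.3196e-5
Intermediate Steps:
T(g, l) = g + 2*l
1/((2623482 - 2703365) + T(555, 1774)) = 1/((2623482 - 2703365) + (555 + 2*1774)) = 1/(-79883 + (555 + 3548)) = 1/(-79883 + 4103) = 1/(-75780) = -1/75780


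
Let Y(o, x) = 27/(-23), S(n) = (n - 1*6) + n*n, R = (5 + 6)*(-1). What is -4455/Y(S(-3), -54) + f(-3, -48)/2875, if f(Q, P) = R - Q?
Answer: 10910617/2875 ≈ 3795.0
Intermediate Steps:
R = -11 (R = 11*(-1) = -11)
f(Q, P) = -11 - Q
S(n) = -6 + n + n**2 (S(n) = (n - 6) + n**2 = (-6 + n) + n**2 = -6 + n + n**2)
Y(o, x) = -27/23 (Y(o, x) = 27*(-1/23) = -27/23)
-4455/Y(S(-3), -54) + f(-3, -48)/2875 = -4455/(-27/23) + (-11 - 1*(-3))/2875 = -4455*(-23/27) + (-11 + 3)*(1/2875) = 3795 - 8*1/2875 = 3795 - 8/2875 = 10910617/2875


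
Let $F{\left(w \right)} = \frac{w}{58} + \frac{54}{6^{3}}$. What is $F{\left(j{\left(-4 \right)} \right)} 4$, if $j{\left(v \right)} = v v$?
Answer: $\frac{61}{29} \approx 2.1034$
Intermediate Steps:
$j{\left(v \right)} = v^{2}$
$F{\left(w \right)} = \frac{1}{4} + \frac{w}{58}$ ($F{\left(w \right)} = w \frac{1}{58} + \frac{54}{216} = \frac{w}{58} + 54 \cdot \frac{1}{216} = \frac{w}{58} + \frac{1}{4} = \frac{1}{4} + \frac{w}{58}$)
$F{\left(j{\left(-4 \right)} \right)} 4 = \left(\frac{1}{4} + \frac{\left(-4\right)^{2}}{58}\right) 4 = \left(\frac{1}{4} + \frac{1}{58} \cdot 16\right) 4 = \left(\frac{1}{4} + \frac{8}{29}\right) 4 = \frac{61}{116} \cdot 4 = \frac{61}{29}$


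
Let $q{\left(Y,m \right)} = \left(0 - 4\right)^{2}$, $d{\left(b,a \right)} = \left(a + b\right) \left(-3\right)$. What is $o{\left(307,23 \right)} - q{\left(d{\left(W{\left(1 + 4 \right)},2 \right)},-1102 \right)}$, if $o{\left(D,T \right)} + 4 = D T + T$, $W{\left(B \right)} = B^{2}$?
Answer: $7064$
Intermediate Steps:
$d{\left(b,a \right)} = - 3 a - 3 b$
$o{\left(D,T \right)} = -4 + T + D T$ ($o{\left(D,T \right)} = -4 + \left(D T + T\right) = -4 + \left(T + D T\right) = -4 + T + D T$)
$q{\left(Y,m \right)} = 16$ ($q{\left(Y,m \right)} = \left(-4\right)^{2} = 16$)
$o{\left(307,23 \right)} - q{\left(d{\left(W{\left(1 + 4 \right)},2 \right)},-1102 \right)} = \left(-4 + 23 + 307 \cdot 23\right) - 16 = \left(-4 + 23 + 7061\right) - 16 = 7080 - 16 = 7064$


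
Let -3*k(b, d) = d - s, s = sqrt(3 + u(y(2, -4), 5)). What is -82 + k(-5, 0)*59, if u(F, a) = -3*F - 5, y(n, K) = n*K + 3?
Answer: -82 + 59*sqrt(13)/3 ≈ -11.091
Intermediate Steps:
y(n, K) = 3 + K*n (y(n, K) = K*n + 3 = 3 + K*n)
u(F, a) = -5 - 3*F
s = sqrt(13) (s = sqrt(3 + (-5 - 3*(3 - 4*2))) = sqrt(3 + (-5 - 3*(3 - 8))) = sqrt(3 + (-5 - 3*(-5))) = sqrt(3 + (-5 + 15)) = sqrt(3 + 10) = sqrt(13) ≈ 3.6056)
k(b, d) = -d/3 + sqrt(13)/3 (k(b, d) = -(d - sqrt(13))/3 = -d/3 + sqrt(13)/3)
-82 + k(-5, 0)*59 = -82 + (-1/3*0 + sqrt(13)/3)*59 = -82 + (0 + sqrt(13)/3)*59 = -82 + (sqrt(13)/3)*59 = -82 + 59*sqrt(13)/3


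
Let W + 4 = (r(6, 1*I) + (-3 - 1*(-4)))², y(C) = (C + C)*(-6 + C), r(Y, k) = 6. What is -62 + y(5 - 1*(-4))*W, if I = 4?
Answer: 2368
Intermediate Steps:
y(C) = 2*C*(-6 + C) (y(C) = (2*C)*(-6 + C) = 2*C*(-6 + C))
W = 45 (W = -4 + (6 + (-3 - 1*(-4)))² = -4 + (6 + (-3 + 4))² = -4 + (6 + 1)² = -4 + 7² = -4 + 49 = 45)
-62 + y(5 - 1*(-4))*W = -62 + (2*(5 - 1*(-4))*(-6 + (5 - 1*(-4))))*45 = -62 + (2*(5 + 4)*(-6 + (5 + 4)))*45 = -62 + (2*9*(-6 + 9))*45 = -62 + (2*9*3)*45 = -62 + 54*45 = -62 + 2430 = 2368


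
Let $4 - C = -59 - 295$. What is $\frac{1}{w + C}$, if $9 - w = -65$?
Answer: $\frac{1}{432} \approx 0.0023148$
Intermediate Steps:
$C = 358$ ($C = 4 - \left(-59 - 295\right) = 4 - -354 = 4 + 354 = 358$)
$w = 74$ ($w = 9 - -65 = 9 + 65 = 74$)
$\frac{1}{w + C} = \frac{1}{74 + 358} = \frac{1}{432}$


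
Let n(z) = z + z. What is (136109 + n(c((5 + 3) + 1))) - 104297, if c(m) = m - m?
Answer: 31812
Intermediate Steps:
c(m) = 0
n(z) = 2*z
(136109 + n(c((5 + 3) + 1))) - 104297 = (136109 + 2*0) - 104297 = (136109 + 0) - 104297 = 136109 - 104297 = 31812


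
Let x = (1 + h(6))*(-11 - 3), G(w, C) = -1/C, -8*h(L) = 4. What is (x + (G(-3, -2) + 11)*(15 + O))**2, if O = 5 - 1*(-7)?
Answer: 368449/4 ≈ 92112.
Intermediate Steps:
O = 12 (O = 5 + 7 = 12)
h(L) = -1/2 (h(L) = -1/8*4 = -1/2)
x = -7 (x = (1 - 1/2)*(-11 - 3) = (1/2)*(-14) = -7)
(x + (G(-3, -2) + 11)*(15 + O))**2 = (-7 + (-1/(-2) + 11)*(15 + 12))**2 = (-7 + (-1*(-1/2) + 11)*27)**2 = (-7 + (1/2 + 11)*27)**2 = (-7 + (23/2)*27)**2 = (-7 + 621/2)**2 = (607/2)**2 = 368449/4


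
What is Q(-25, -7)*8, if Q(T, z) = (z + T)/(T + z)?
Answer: 8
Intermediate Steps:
Q(T, z) = 1 (Q(T, z) = (T + z)/(T + z) = 1)
Q(-25, -7)*8 = 1*8 = 8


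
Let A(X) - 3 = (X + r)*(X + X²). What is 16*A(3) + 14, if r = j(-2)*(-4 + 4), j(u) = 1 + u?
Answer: 638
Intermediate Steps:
r = 0 (r = (1 - 2)*(-4 + 4) = -1*0 = 0)
A(X) = 3 + X*(X + X²) (A(X) = 3 + (X + 0)*(X + X²) = 3 + X*(X + X²))
16*A(3) + 14 = 16*(3 + 3² + 3³) + 14 = 16*(3 + 9 + 27) + 14 = 16*39 + 14 = 624 + 14 = 638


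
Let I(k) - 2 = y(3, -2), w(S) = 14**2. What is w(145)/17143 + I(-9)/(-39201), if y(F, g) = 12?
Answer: 1063342/96003249 ≈ 0.011076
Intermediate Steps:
w(S) = 196
I(k) = 14 (I(k) = 2 + 12 = 14)
w(145)/17143 + I(-9)/(-39201) = 196/17143 + 14/(-39201) = 196*(1/17143) + 14*(-1/39201) = 28/2449 - 14/39201 = 1063342/96003249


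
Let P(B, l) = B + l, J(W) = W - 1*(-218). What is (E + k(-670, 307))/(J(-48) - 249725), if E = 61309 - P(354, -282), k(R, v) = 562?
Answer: -61799/249555 ≈ -0.24764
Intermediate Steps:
J(W) = 218 + W (J(W) = W + 218 = 218 + W)
E = 61237 (E = 61309 - (354 - 282) = 61309 - 1*72 = 61309 - 72 = 61237)
(E + k(-670, 307))/(J(-48) - 249725) = (61237 + 562)/((218 - 48) - 249725) = 61799/(170 - 249725) = 61799/(-249555) = 61799*(-1/249555) = -61799/249555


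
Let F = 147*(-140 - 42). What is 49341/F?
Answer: -16447/8918 ≈ -1.8442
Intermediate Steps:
F = -26754 (F = 147*(-182) = -26754)
49341/F = 49341/(-26754) = 49341*(-1/26754) = -16447/8918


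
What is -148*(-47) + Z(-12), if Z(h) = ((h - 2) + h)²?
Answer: 7632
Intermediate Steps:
Z(h) = (-2 + 2*h)² (Z(h) = ((-2 + h) + h)² = (-2 + 2*h)²)
-148*(-47) + Z(-12) = -148*(-47) + 4*(-1 - 12)² = 6956 + 4*(-13)² = 6956 + 4*169 = 6956 + 676 = 7632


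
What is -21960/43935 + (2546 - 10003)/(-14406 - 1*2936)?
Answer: -122315/1751542 ≈ -0.069833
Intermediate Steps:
-21960/43935 + (2546 - 10003)/(-14406 - 1*2936) = -21960*1/43935 - 7457/(-14406 - 2936) = -1464/2929 - 7457/(-17342) = -1464/2929 - 7457*(-1/17342) = -1464/2929 + 7457/17342 = -122315/1751542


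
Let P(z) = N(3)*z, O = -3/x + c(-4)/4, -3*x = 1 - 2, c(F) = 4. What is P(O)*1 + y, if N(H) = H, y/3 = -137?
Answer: -435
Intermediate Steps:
x = ⅓ (x = -(1 - 2)/3 = -⅓*(-1) = ⅓ ≈ 0.33333)
y = -411 (y = 3*(-137) = -411)
O = -8 (O = -3/⅓ + 4/4 = -3*3 + 4*(¼) = -9 + 1 = -8)
P(z) = 3*z
P(O)*1 + y = (3*(-8))*1 - 411 = -24*1 - 411 = -24 - 411 = -435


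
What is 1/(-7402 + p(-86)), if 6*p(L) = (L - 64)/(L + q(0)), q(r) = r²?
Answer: -86/636547 ≈ -0.00013510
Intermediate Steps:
p(L) = (-64 + L)/(6*L) (p(L) = ((L - 64)/(L + 0²))/6 = ((-64 + L)/(L + 0))/6 = ((-64 + L)/L)/6 = (-64 + L)/(6*L))
1/(-7402 + p(-86)) = 1/(-7402 + (⅙)*(-64 - 86)/(-86)) = 1/(-7402 + (⅙)*(-1/86)*(-150)) = 1/(-7402 + 25/86) = 1/(-636547/86) = -86/636547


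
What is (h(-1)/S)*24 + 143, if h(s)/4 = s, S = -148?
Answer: 5315/37 ≈ 143.65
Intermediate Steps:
h(s) = 4*s
(h(-1)/S)*24 + 143 = ((4*(-1))/(-148))*24 + 143 = -4*(-1/148)*24 + 143 = (1/37)*24 + 143 = 24/37 + 143 = 5315/37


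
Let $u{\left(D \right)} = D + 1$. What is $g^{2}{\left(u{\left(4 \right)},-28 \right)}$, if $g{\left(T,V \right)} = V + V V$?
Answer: $571536$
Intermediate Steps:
$u{\left(D \right)} = 1 + D$
$g{\left(T,V \right)} = V + V^{2}$
$g^{2}{\left(u{\left(4 \right)},-28 \right)} = \left(- 28 \left(1 - 28\right)\right)^{2} = \left(\left(-28\right) \left(-27\right)\right)^{2} = 756^{2} = 571536$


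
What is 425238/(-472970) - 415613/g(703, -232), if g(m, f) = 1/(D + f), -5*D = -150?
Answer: 19853820328991/236485 ≈ 8.3954e+7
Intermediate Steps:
D = 30 (D = -1/5*(-150) = 30)
g(m, f) = 1/(30 + f)
425238/(-472970) - 415613/g(703, -232) = 425238/(-472970) - 415613/(1/(30 - 232)) = 425238*(-1/472970) - 415613/(1/(-202)) = -212619/236485 - 415613/(-1/202) = -212619/236485 - 415613*(-202) = -212619/236485 + 83953826 = 19853820328991/236485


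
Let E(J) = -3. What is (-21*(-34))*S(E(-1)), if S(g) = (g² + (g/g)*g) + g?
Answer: 2142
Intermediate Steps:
S(g) = g² + 2*g (S(g) = (g² + 1*g) + g = (g² + g) + g = (g + g²) + g = g² + 2*g)
(-21*(-34))*S(E(-1)) = (-21*(-34))*(-3*(2 - 3)) = 714*(-3*(-1)) = 714*3 = 2142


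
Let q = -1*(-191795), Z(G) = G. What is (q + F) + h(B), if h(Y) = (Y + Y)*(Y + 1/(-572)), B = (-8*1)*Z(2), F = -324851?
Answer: -18953784/143 ≈ -1.3254e+5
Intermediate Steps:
q = 191795
B = -16 (B = -8*1*2 = -8*2 = -16)
h(Y) = 2*Y*(-1/572 + Y) (h(Y) = (2*Y)*(Y - 1/572) = (2*Y)*(-1/572 + Y) = 2*Y*(-1/572 + Y))
(q + F) + h(B) = (191795 - 324851) + (1/286)*(-16)*(-1 + 572*(-16)) = -133056 + (1/286)*(-16)*(-1 - 9152) = -133056 + (1/286)*(-16)*(-9153) = -133056 + 73224/143 = -18953784/143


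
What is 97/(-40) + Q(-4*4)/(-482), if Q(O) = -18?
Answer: -23017/9640 ≈ -2.3877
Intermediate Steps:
97/(-40) + Q(-4*4)/(-482) = 97/(-40) - 18/(-482) = 97*(-1/40) - 18*(-1/482) = -97/40 + 9/241 = -23017/9640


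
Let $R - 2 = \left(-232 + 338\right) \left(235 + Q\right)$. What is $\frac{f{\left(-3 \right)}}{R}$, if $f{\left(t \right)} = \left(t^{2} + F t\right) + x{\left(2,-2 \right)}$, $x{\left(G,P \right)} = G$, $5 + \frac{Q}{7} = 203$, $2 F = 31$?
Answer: $- \frac{71}{343656} \approx -0.0002066$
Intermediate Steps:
$F = \frac{31}{2}$ ($F = \frac{1}{2} \cdot 31 = \frac{31}{2} \approx 15.5$)
$Q = 1386$ ($Q = -35 + 7 \cdot 203 = -35 + 1421 = 1386$)
$f{\left(t \right)} = 2 + t^{2} + \frac{31 t}{2}$ ($f{\left(t \right)} = \left(t^{2} + \frac{31 t}{2}\right) + 2 = 2 + t^{2} + \frac{31 t}{2}$)
$R = 171828$ ($R = 2 + \left(-232 + 338\right) \left(235 + 1386\right) = 2 + 106 \cdot 1621 = 2 + 171826 = 171828$)
$\frac{f{\left(-3 \right)}}{R} = \frac{2 + \left(-3\right)^{2} + \frac{31}{2} \left(-3\right)}{171828} = \left(2 + 9 - \frac{93}{2}\right) \frac{1}{171828} = \left(- \frac{71}{2}\right) \frac{1}{171828} = - \frac{71}{343656}$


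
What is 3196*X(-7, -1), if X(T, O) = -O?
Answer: 3196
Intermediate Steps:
3196*X(-7, -1) = 3196*(-1*(-1)) = 3196*1 = 3196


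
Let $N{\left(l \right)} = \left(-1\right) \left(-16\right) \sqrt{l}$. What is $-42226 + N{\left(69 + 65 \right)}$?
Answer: $-42226 + 16 \sqrt{134} \approx -42041.0$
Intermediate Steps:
$N{\left(l \right)} = 16 \sqrt{l}$
$-42226 + N{\left(69 + 65 \right)} = -42226 + 16 \sqrt{69 + 65} = -42226 + 16 \sqrt{134}$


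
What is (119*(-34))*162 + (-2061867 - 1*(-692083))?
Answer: -2025236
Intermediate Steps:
(119*(-34))*162 + (-2061867 - 1*(-692083)) = -4046*162 + (-2061867 + 692083) = -655452 - 1369784 = -2025236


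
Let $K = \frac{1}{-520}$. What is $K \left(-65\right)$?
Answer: $\frac{1}{8} \approx 0.125$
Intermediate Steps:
$K = - \frac{1}{520} \approx -0.0019231$
$K \left(-65\right) = \left(- \frac{1}{520}\right) \left(-65\right) = \frac{1}{8}$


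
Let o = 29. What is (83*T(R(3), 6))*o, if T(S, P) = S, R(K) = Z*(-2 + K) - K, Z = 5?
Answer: 4814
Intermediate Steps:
R(K) = -10 + 4*K (R(K) = 5*(-2 + K) - K = (-10 + 5*K) - K = -10 + 4*K)
(83*T(R(3), 6))*o = (83*(-10 + 4*3))*29 = (83*(-10 + 12))*29 = (83*2)*29 = 166*29 = 4814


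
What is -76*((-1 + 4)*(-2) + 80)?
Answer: -5624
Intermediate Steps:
-76*((-1 + 4)*(-2) + 80) = -76*(3*(-2) + 80) = -76*(-6 + 80) = -76*74 = -5624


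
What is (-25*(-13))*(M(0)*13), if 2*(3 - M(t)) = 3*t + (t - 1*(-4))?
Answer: 4225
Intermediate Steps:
M(t) = 1 - 2*t (M(t) = 3 - (3*t + (t - 1*(-4)))/2 = 3 - (3*t + (t + 4))/2 = 3 - (3*t + (4 + t))/2 = 3 - (4 + 4*t)/2 = 3 + (-2 - 2*t) = 1 - 2*t)
(-25*(-13))*(M(0)*13) = (-25*(-13))*((1 - 2*0)*13) = 325*((1 + 0)*13) = 325*(1*13) = 325*13 = 4225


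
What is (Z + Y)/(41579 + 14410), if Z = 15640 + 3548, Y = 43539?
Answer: 20909/18663 ≈ 1.1203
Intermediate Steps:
Z = 19188
(Z + Y)/(41579 + 14410) = (19188 + 43539)/(41579 + 14410) = 62727/55989 = 62727*(1/55989) = 20909/18663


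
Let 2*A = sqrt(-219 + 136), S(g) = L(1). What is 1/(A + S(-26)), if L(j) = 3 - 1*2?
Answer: 4/87 - 2*I*sqrt(83)/87 ≈ 0.045977 - 0.20944*I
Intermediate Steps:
L(j) = 1 (L(j) = 3 - 2 = 1)
S(g) = 1
A = I*sqrt(83)/2 (A = sqrt(-219 + 136)/2 = sqrt(-83)/2 = (I*sqrt(83))/2 = I*sqrt(83)/2 ≈ 4.5552*I)
1/(A + S(-26)) = 1/(I*sqrt(83)/2 + 1) = 1/(1 + I*sqrt(83)/2)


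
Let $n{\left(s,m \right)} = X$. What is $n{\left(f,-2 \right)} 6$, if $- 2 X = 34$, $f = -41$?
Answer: $-102$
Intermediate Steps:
$X = -17$ ($X = \left(- \frac{1}{2}\right) 34 = -17$)
$n{\left(s,m \right)} = -17$
$n{\left(f,-2 \right)} 6 = \left(-17\right) 6 = -102$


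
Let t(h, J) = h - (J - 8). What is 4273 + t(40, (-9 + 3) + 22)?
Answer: 4305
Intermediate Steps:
t(h, J) = 8 + h - J (t(h, J) = h - (-8 + J) = h + (8 - J) = 8 + h - J)
4273 + t(40, (-9 + 3) + 22) = 4273 + (8 + 40 - ((-9 + 3) + 22)) = 4273 + (8 + 40 - (-6 + 22)) = 4273 + (8 + 40 - 1*16) = 4273 + (8 + 40 - 16) = 4273 + 32 = 4305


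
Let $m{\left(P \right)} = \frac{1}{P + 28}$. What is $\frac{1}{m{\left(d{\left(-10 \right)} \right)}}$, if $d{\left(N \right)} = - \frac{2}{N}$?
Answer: $\frac{141}{5} \approx 28.2$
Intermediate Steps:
$m{\left(P \right)} = \frac{1}{28 + P}$
$\frac{1}{m{\left(d{\left(-10 \right)} \right)}} = \frac{1}{\frac{1}{28 - \frac{2}{-10}}} = \frac{1}{\frac{1}{28 - - \frac{1}{5}}} = \frac{1}{\frac{1}{28 + \frac{1}{5}}} = \frac{1}{\frac{1}{\frac{141}{5}}} = \frac{1}{\frac{5}{141}} = \frac{141}{5}$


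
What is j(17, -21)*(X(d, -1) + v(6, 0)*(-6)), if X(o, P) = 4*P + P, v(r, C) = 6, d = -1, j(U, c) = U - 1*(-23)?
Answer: -1640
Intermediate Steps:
j(U, c) = 23 + U (j(U, c) = U + 23 = 23 + U)
X(o, P) = 5*P
j(17, -21)*(X(d, -1) + v(6, 0)*(-6)) = (23 + 17)*(5*(-1) + 6*(-6)) = 40*(-5 - 36) = 40*(-41) = -1640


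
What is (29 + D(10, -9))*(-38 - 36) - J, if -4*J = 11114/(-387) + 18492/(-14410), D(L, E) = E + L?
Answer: -6211017343/2788335 ≈ -2227.5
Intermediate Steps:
J = 20913643/2788335 (J = -(11114/(-387) + 18492/(-14410))/4 = -(11114*(-1/387) + 18492*(-1/14410))/4 = -(-11114/387 - 9246/7205)/4 = -¼*(-83654572/2788335) = 20913643/2788335 ≈ 7.5004)
(29 + D(10, -9))*(-38 - 36) - J = (29 + (-9 + 10))*(-38 - 36) - 1*20913643/2788335 = (29 + 1)*(-74) - 20913643/2788335 = 30*(-74) - 20913643/2788335 = -2220 - 20913643/2788335 = -6211017343/2788335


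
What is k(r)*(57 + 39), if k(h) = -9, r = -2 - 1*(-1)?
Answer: -864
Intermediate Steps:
r = -1 (r = -2 + 1 = -1)
k(r)*(57 + 39) = -9*(57 + 39) = -9*96 = -864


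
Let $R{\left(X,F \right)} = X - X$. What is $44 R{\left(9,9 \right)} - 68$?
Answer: $-68$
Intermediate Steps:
$R{\left(X,F \right)} = 0$
$44 R{\left(9,9 \right)} - 68 = 44 \cdot 0 - 68 = 0 - 68 = -68$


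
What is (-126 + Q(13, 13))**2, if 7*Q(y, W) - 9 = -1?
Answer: 763876/49 ≈ 15589.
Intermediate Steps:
Q(y, W) = 8/7 (Q(y, W) = 9/7 + (1/7)*(-1) = 9/7 - 1/7 = 8/7)
(-126 + Q(13, 13))**2 = (-126 + 8/7)**2 = (-874/7)**2 = 763876/49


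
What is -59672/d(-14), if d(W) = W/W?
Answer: -59672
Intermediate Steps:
d(W) = 1
-59672/d(-14) = -59672/1 = -59672*1 = -59672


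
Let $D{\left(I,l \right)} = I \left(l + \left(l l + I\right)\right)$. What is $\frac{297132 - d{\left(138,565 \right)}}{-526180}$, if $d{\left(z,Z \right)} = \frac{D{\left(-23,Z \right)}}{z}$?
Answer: $- \frac{700853}{1052360} \approx -0.66598$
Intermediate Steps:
$D{\left(I,l \right)} = I \left(I + l + l^{2}\right)$ ($D{\left(I,l \right)} = I \left(l + \left(l^{2} + I\right)\right) = I \left(l + \left(I + l^{2}\right)\right) = I \left(I + l + l^{2}\right)$)
$d{\left(z,Z \right)} = \frac{529 - 23 Z - 23 Z^{2}}{z}$ ($d{\left(z,Z \right)} = \frac{\left(-23\right) \left(-23 + Z + Z^{2}\right)}{z} = \frac{529 - 23 Z - 23 Z^{2}}{z}$)
$\frac{297132 - d{\left(138,565 \right)}}{-526180} = \frac{297132 - \frac{23 \left(23 - 565 - 565^{2}\right)}{138}}{-526180} = \left(297132 - 23 \cdot \frac{1}{138} \left(23 - 565 - 319225\right)\right) \left(- \frac{1}{526180}\right) = \left(297132 - 23 \cdot \frac{1}{138} \left(-319767\right)\right) \left(- \frac{1}{526180}\right) = \left(297132 - - \frac{106589}{2}\right) \left(- \frac{1}{526180}\right) = \left(297132 + \frac{106589}{2}\right) \left(- \frac{1}{526180}\right) = \frac{700853}{2} \left(- \frac{1}{526180}\right) = - \frac{700853}{1052360}$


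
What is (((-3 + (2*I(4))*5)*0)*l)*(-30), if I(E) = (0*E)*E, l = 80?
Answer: 0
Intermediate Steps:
I(E) = 0 (I(E) = 0*E = 0)
(((-3 + (2*I(4))*5)*0)*l)*(-30) = (((-3 + (2*0)*5)*0)*80)*(-30) = (((-3 + 0*5)*0)*80)*(-30) = (((-3 + 0)*0)*80)*(-30) = (-3*0*80)*(-30) = (0*80)*(-30) = 0*(-30) = 0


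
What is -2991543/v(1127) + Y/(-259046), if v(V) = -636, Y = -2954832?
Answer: 129471086855/27458876 ≈ 4715.1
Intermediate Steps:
-2991543/v(1127) + Y/(-259046) = -2991543/(-636) - 2954832/(-259046) = -2991543*(-1/636) - 2954832*(-1/259046) = 997181/212 + 1477416/129523 = 129471086855/27458876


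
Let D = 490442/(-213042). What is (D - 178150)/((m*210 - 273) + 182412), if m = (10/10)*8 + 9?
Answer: -18976961371/19781908389 ≈ -0.95931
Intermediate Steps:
D = -245221/106521 (D = 490442*(-1/213042) = -245221/106521 ≈ -2.3021)
m = 17 (m = (10*(⅒))*8 + 9 = 1*8 + 9 = 8 + 9 = 17)
(D - 178150)/((m*210 - 273) + 182412) = (-245221/106521 - 178150)/((17*210 - 273) + 182412) = -18976961371/(106521*((3570 - 273) + 182412)) = -18976961371/(106521*(3297 + 182412)) = -18976961371/106521/185709 = -18976961371/106521*1/185709 = -18976961371/19781908389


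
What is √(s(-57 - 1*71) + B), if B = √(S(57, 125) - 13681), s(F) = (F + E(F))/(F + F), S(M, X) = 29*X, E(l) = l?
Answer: √(1 + 2*I*√2514) ≈ 7.1163 + 7.0457*I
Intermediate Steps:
s(F) = 1 (s(F) = (F + F)/(F + F) = (2*F)/((2*F)) = (2*F)*(1/(2*F)) = 1)
B = 2*I*√2514 (B = √(29*125 - 13681) = √(3625 - 13681) = √(-10056) = 2*I*√2514 ≈ 100.28*I)
√(s(-57 - 1*71) + B) = √(1 + 2*I*√2514)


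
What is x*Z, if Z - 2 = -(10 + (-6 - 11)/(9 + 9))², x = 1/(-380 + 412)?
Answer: -25921/10368 ≈ -2.5001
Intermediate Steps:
x = 1/32 ≈ 0.031250
Z = -25921/324 (Z = 2 - (10 + (-6 - 11)/(9 + 9))² = 2 - (10 - 17/18)² = 2 - (163/18)² = 2 - 1*26569/324 = 2 - 26569/324 = -25921/324 ≈ -80.003)
x*Z = (1/32)*(-25921/324) = -25921/10368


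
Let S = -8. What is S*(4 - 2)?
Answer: -16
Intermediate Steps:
S*(4 - 2) = -8*(4 - 2) = -8*2 = -16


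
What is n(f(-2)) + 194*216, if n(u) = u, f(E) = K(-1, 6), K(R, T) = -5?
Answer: 41899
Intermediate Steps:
f(E) = -5
n(f(-2)) + 194*216 = -5 + 194*216 = -5 + 41904 = 41899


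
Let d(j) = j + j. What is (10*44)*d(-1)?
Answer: -880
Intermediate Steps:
d(j) = 2*j
(10*44)*d(-1) = (10*44)*(2*(-1)) = 440*(-2) = -880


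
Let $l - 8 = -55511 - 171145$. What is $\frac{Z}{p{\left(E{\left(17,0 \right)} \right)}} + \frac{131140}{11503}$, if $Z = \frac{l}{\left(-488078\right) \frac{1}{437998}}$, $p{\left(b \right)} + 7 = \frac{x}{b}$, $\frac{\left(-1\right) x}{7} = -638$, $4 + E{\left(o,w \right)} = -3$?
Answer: $- \frac{12798073873892}{42107709255} \approx -303.94$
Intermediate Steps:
$E{\left(o,w \right)} = -7$ ($E{\left(o,w \right)} = -4 - 3 = -7$)
$x = 4466$ ($x = \left(-7\right) \left(-638\right) = 4466$)
$l = -226648$ ($l = 8 - 226656 = -226648$)
$p{\left(b \right)} = -7 + \frac{4466}{b}$
$Z = \frac{49635685352}{244039}$ ($Z = - \frac{226648}{\left(-488078\right) \frac{1}{437998}} = - \frac{226648}{- \frac{244039}{218999}} = \left(-226648\right) \left(- \frac{218999}{244039}\right) = \frac{49635685352}{244039} \approx 2.0339 \cdot 10^{5}$)
$\frac{Z}{p{\left(E{\left(17,0 \right)} \right)}} + \frac{131140}{11503} = \frac{49635685352}{244039 \left(-7 + \frac{4466}{-7}\right)} + \frac{131140}{11503} = \frac{49635685352}{244039 \left(-7 + 4466 \left(- \frac{1}{7}\right)\right)} + 131140 \cdot \frac{1}{11503} = \frac{49635685352}{244039 \left(-7 - 638\right)} + \frac{131140}{11503} = \frac{49635685352}{244039 \left(-645\right)} + \frac{131140}{11503} = \frac{49635685352}{244039} \left(- \frac{1}{645}\right) + \frac{131140}{11503} = - \frac{1154318264}{3660585} + \frac{131140}{11503} = - \frac{12798073873892}{42107709255}$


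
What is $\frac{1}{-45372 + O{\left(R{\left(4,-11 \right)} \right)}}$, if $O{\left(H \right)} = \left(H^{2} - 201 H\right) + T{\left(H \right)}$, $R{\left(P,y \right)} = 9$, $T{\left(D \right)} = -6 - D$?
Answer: $- \frac{1}{47115} \approx -2.1225 \cdot 10^{-5}$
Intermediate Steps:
$O{\left(H \right)} = -6 + H^{2} - 202 H$ ($O{\left(H \right)} = \left(H^{2} - 201 H\right) - \left(6 + H\right) = -6 + H^{2} - 202 H$)
$\frac{1}{-45372 + O{\left(R{\left(4,-11 \right)} \right)}} = \frac{1}{-45372 - \left(1824 - 81\right)} = \frac{1}{-45372 - 1743} = \frac{1}{-47115} = - \frac{1}{47115}$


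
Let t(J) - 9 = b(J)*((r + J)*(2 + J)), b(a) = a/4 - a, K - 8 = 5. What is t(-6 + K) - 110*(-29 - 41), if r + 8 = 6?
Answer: 29891/4 ≈ 7472.8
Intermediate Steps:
r = -2 (r = -8 + 6 = -2)
K = 13 (K = 8 + 5 = 13)
b(a) = -3*a/4 (b(a) = a*(¼) - a = a/4 - a = -3*a/4)
t(J) = 9 - 3*J*(-2 + J)*(2 + J)/4 (t(J) = 9 + (-3*J/4)*((-2 + J)*(2 + J)) = 9 - 3*J*(-2 + J)*(2 + J)/4)
t(-6 + K) - 110*(-29 - 41) = (9 + 3*(-6 + 13) - 3*(-6 + 13)³/4) - 110*(-29 - 41) = (9 + 3*7 - ¾*7³) - 110*(-70) = (9 + 21 - ¾*343) + 7700 = (9 + 21 - 1029/4) + 7700 = -909/4 + 7700 = 29891/4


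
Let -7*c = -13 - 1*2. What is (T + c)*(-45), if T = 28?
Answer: -9495/7 ≈ -1356.4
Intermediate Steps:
c = 15/7 (c = -(-13 - 1*2)/7 = -(-13 - 2)/7 = -1/7*(-15) = 15/7 ≈ 2.1429)
(T + c)*(-45) = (28 + 15/7)*(-45) = (211/7)*(-45) = -9495/7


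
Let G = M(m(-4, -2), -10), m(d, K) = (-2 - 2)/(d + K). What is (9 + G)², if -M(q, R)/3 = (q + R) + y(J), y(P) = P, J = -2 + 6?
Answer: 625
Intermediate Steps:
m(d, K) = -4/(K + d)
J = 4
M(q, R) = -12 - 3*R - 3*q (M(q, R) = -3*((q + R) + 4) = -3*((R + q) + 4) = -3*(4 + R + q) = -12 - 3*R - 3*q)
G = 16 (G = -12 - 3*(-10) - (-12)/(-2 - 4) = -12 + 30 - (-12)/(-6) = -12 + 30 - (-12)*(-1)/6 = -12 + 30 - 3*⅔ = -12 + 30 - 2 = 16)
(9 + G)² = (9 + 16)² = 25² = 625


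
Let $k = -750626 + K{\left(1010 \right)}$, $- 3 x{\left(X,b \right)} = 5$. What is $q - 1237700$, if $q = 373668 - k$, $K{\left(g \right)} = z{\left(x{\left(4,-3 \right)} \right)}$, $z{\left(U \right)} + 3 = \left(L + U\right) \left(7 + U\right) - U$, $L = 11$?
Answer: $- \frac{1021090}{9} \approx -1.1345 \cdot 10^{5}$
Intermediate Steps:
$x{\left(X,b \right)} = - \frac{5}{3}$ ($x{\left(X,b \right)} = \left(- \frac{1}{3}\right) 5 = - \frac{5}{3}$)
$z{\left(U \right)} = -3 - U + \left(7 + U\right) \left(11 + U\right)$ ($z{\left(U \right)} = -3 - \left(U - \left(11 + U\right) \left(7 + U\right)\right) = -3 - \left(U - \left(7 + U\right) \left(11 + U\right)\right) = -3 - U + \left(7 + U\right) \left(11 + U\right)$)
$K{\left(g \right)} = \frac{436}{9}$ ($K{\left(g \right)} = 74 + \left(- \frac{5}{3}\right)^{2} + 17 \left(- \frac{5}{3}\right) = 74 + \frac{25}{9} - \frac{85}{3} = \frac{436}{9}$)
$k = - \frac{6755198}{9}$ ($k = -750626 + \frac{436}{9} = - \frac{6755198}{9} \approx -7.5058 \cdot 10^{5}$)
$q = \frac{10118210}{9}$ ($q = 373668 - - \frac{6755198}{9} = 373668 + \frac{6755198}{9} = \frac{10118210}{9} \approx 1.1242 \cdot 10^{6}$)
$q - 1237700 = \frac{10118210}{9} - 1237700 = - \frac{1021090}{9}$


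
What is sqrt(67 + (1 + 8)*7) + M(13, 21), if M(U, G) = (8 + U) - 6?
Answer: 15 + sqrt(130) ≈ 26.402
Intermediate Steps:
M(U, G) = 2 + U
sqrt(67 + (1 + 8)*7) + M(13, 21) = sqrt(67 + (1 + 8)*7) + (2 + 13) = sqrt(67 + 9*7) + 15 = sqrt(67 + 63) + 15 = sqrt(130) + 15 = 15 + sqrt(130)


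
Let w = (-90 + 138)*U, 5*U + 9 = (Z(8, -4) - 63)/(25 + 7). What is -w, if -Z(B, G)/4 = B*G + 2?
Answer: 693/10 ≈ 69.300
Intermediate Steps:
Z(B, G) = -8 - 4*B*G (Z(B, G) = -4*(B*G + 2) = -4*(2 + B*G) = -8 - 4*B*G)
U = -231/160 (U = -9/5 + (((-8 - 4*8*(-4)) - 63)/(25 + 7))/5 = -9/5 + (((-8 + 128) - 63)/32)/5 = -9/5 + ((120 - 63)*(1/32))/5 = -9/5 + (57*(1/32))/5 = -9/5 + (⅕)*(57/32) = -9/5 + 57/160 = -231/160 ≈ -1.4438)
w = -693/10 (w = (-90 + 138)*(-231/160) = 48*(-231/160) = -693/10 ≈ -69.300)
-w = -1*(-693/10) = 693/10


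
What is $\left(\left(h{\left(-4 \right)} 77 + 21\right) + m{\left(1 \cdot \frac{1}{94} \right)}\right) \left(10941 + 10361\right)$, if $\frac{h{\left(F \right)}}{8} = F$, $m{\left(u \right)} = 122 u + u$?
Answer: $- \frac{2444606869}{47} \approx -5.2013 \cdot 10^{7}$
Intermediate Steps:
$m{\left(u \right)} = 123 u$
$h{\left(F \right)} = 8 F$
$\left(\left(h{\left(-4 \right)} 77 + 21\right) + m{\left(1 \cdot \frac{1}{94} \right)}\right) \left(10941 + 10361\right) = \left(\left(8 \left(-4\right) 77 + 21\right) + 123 \cdot 1 \cdot \frac{1}{94}\right) \left(10941 + 10361\right) = \left(\left(\left(-32\right) 77 + 21\right) + 123 \cdot 1 \cdot \frac{1}{94}\right) 21302 = \left(\left(-2464 + 21\right) + 123 \cdot \frac{1}{94}\right) 21302 = \left(-2443 + \frac{123}{94}\right) 21302 = \left(- \frac{229519}{94}\right) 21302 = - \frac{2444606869}{47}$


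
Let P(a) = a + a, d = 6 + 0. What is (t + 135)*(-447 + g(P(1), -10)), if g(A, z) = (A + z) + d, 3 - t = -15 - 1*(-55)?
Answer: -44002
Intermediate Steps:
d = 6
P(a) = 2*a
t = -37 (t = 3 - (-15 - 1*(-55)) = 3 - (-15 + 55) = 3 - 1*40 = 3 - 40 = -37)
g(A, z) = 6 + A + z (g(A, z) = (A + z) + 6 = 6 + A + z)
(t + 135)*(-447 + g(P(1), -10)) = (-37 + 135)*(-447 + (6 + 2*1 - 10)) = 98*(-447 + (6 + 2 - 10)) = 98*(-447 - 2) = 98*(-449) = -44002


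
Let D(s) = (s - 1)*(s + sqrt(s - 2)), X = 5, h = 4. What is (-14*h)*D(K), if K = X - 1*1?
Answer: -672 - 168*sqrt(2) ≈ -909.59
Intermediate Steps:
K = 4 (K = 5 - 1*1 = 5 - 1 = 4)
D(s) = (-1 + s)*(s + sqrt(-2 + s))
(-14*h)*D(K) = (-14*4)*(4**2 - 1*4 - sqrt(-2 + 4) + 4*sqrt(-2 + 4)) = -56*(16 - 4 - sqrt(2) + 4*sqrt(2)) = -56*(12 + 3*sqrt(2)) = -672 - 168*sqrt(2)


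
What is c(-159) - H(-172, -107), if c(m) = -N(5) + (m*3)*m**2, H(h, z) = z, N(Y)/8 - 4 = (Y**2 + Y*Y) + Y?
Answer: -12059402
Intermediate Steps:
N(Y) = 32 + 8*Y + 16*Y**2 (N(Y) = 32 + 8*((Y**2 + Y*Y) + Y) = 32 + 8*((Y**2 + Y**2) + Y) = 32 + 8*(2*Y**2 + Y) = 32 + 8*(Y + 2*Y**2) = 32 + (8*Y + 16*Y**2) = 32 + 8*Y + 16*Y**2)
c(m) = -472 + 3*m**3 (c(m) = -(32 + 8*5 + 16*5**2) + (m*3)*m**2 = -(32 + 40 + 16*25) + (3*m)*m**2 = -(32 + 40 + 400) + 3*m**3 = -1*472 + 3*m**3 = -472 + 3*m**3)
c(-159) - H(-172, -107) = (-472 + 3*(-159)**3) - 1*(-107) = (-472 + 3*(-4019679)) + 107 = (-472 - 12059037) + 107 = -12059509 + 107 = -12059402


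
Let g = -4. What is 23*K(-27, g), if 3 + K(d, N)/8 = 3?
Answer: 0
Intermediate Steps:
K(d, N) = 0 (K(d, N) = -24 + 8*3 = -24 + 24 = 0)
23*K(-27, g) = 23*0 = 0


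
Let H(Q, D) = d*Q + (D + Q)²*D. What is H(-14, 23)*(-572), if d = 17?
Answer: -929500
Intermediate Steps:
H(Q, D) = 17*Q + D*(D + Q)² (H(Q, D) = 17*Q + (D + Q)²*D = 17*Q + D*(D + Q)²)
H(-14, 23)*(-572) = (17*(-14) + 23*(23 - 14)²)*(-572) = (-238 + 23*9²)*(-572) = (-238 + 23*81)*(-572) = (-238 + 1863)*(-572) = 1625*(-572) = -929500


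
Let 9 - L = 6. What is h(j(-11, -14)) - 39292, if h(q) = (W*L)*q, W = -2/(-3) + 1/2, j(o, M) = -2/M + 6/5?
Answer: -392873/10 ≈ -39287.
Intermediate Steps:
L = 3 (L = 9 - 1*6 = 9 - 6 = 3)
j(o, M) = 6/5 - 2/M (j(o, M) = -2/M + 6*(⅕) = -2/M + 6/5 = 6/5 - 2/M)
W = 7/6 (W = -2*(-⅓) + 1*(½) = ⅔ + ½ = 7/6 ≈ 1.1667)
h(q) = 7*q/2 (h(q) = ((7/6)*3)*q = 7*q/2)
h(j(-11, -14)) - 39292 = 7*(6/5 - 2/(-14))/2 - 39292 = 7*(6/5 - 2*(-1/14))/2 - 39292 = 7*(6/5 + ⅐)/2 - 39292 = (7/2)*(47/35) - 39292 = 47/10 - 39292 = -392873/10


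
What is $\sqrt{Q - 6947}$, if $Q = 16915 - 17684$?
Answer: $2 i \sqrt{1929} \approx 87.841 i$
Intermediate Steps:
$Q = -769$
$\sqrt{Q - 6947} = \sqrt{-769 - 6947} = \sqrt{-7716} = 2 i \sqrt{1929}$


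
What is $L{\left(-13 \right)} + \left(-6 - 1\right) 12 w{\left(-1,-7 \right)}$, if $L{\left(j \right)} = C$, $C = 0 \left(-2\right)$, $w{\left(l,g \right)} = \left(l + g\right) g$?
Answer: $-4704$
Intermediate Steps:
$w{\left(l,g \right)} = g \left(g + l\right)$ ($w{\left(l,g \right)} = \left(g + l\right) g = g \left(g + l\right)$)
$C = 0$
$L{\left(j \right)} = 0$
$L{\left(-13 \right)} + \left(-6 - 1\right) 12 w{\left(-1,-7 \right)} = 0 + \left(-6 - 1\right) 12 \left(- 7 \left(-7 - 1\right)\right) = 0 + \left(-7\right) 12 \left(\left(-7\right) \left(-8\right)\right) = 0 - 4704 = -4704$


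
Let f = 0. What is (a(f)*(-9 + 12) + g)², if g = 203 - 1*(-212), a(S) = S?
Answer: 172225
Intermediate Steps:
g = 415 (g = 203 + 212 = 415)
(a(f)*(-9 + 12) + g)² = (0*(-9 + 12) + 415)² = (0*3 + 415)² = (0 + 415)² = 415² = 172225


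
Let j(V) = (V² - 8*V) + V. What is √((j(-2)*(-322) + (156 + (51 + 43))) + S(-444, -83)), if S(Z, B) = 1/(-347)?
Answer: I*√667788661/347 ≈ 74.471*I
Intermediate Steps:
S(Z, B) = -1/347
j(V) = V² - 7*V
√((j(-2)*(-322) + (156 + (51 + 43))) + S(-444, -83)) = √((-2*(-7 - 2)*(-322) + (156 + (51 + 43))) - 1/347) = √((-2*(-9)*(-322) + (156 + 94)) - 1/347) = √((18*(-322) + 250) - 1/347) = √((-5796 + 250) - 1/347) = √(-5546 - 1/347) = √(-1924463/347) = I*√667788661/347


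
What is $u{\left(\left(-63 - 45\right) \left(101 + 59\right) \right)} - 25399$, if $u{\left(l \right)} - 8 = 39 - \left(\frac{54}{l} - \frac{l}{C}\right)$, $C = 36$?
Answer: $- \frac{8266239}{320} \approx -25832.0$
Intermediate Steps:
$u{\left(l \right)} = 47 - \frac{54}{l} + \frac{l}{36}$ ($u{\left(l \right)} = 8 + \left(39 + \left(\frac{l}{36} - \frac{54}{l}\right)\right) = 8 + \left(39 + \left(- \frac{54}{l} + \frac{l}{36}\right)\right) = 8 + \left(39 - \frac{54}{l} + \frac{l}{36}\right) = 47 - \frac{54}{l} + \frac{l}{36}$)
$u{\left(\left(-63 - 45\right) \left(101 + 59\right) \right)} - 25399 = \left(47 - \frac{54}{\left(-63 - 45\right) \left(101 + 59\right)} + \frac{\left(-63 - 45\right) \left(101 + 59\right)}{36}\right) - 25399 = \left(47 - \frac{54}{\left(-108\right) 160} + \frac{\left(-108\right) 160}{36}\right) - 25399 = \left(47 - \frac{54}{-17280} + \frac{1}{36} \left(-17280\right)\right) - 25399 = \left(47 - - \frac{1}{320} - 480\right) - 25399 = \left(47 + \frac{1}{320} - 480\right) - 25399 = - \frac{138559}{320} - 25399 = - \frac{8266239}{320}$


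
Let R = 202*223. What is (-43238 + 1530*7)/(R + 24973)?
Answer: -32528/70019 ≈ -0.46456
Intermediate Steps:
R = 45046
(-43238 + 1530*7)/(R + 24973) = (-43238 + 1530*7)/(45046 + 24973) = (-43238 + 10710)/70019 = -32528*1/70019 = -32528/70019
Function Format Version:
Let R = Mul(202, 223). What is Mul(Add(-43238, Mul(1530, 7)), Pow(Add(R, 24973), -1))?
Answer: Rational(-32528, 70019) ≈ -0.46456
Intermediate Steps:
R = 45046
Mul(Add(-43238, Mul(1530, 7)), Pow(Add(R, 24973), -1)) = Mul(Add(-43238, Mul(1530, 7)), Pow(Add(45046, 24973), -1)) = Mul(Add(-43238, 10710), Pow(70019, -1)) = Mul(-32528, Rational(1, 70019)) = Rational(-32528, 70019)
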